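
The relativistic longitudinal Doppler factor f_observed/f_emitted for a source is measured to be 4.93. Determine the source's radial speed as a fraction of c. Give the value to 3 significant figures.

f_obs/f_src = √((1+β)/(1−β)) = 4.93  ⇒  (1+β)/(1−β) = 24.305
β = |1 − D²|/(1 + D²) = |1 − 24.305|/(1 + 24.305) = 0.921

β ≈ 0.921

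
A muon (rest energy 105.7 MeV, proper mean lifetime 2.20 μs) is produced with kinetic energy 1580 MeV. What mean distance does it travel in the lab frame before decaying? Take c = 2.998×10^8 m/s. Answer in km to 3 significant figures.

d ≈ 10.5 km

γ = 1 + K/(m₀c²) = 1 + 1580/105.7 = 15.948
β = √(1 − 1/γ²) = 0.99803
Dilated lifetime: γτ₀ = 15.948 × 2.20 μs = 35.086 μs
d = βc·γτ₀ = 0.99803 × (2.998×10^8 m/s) × 3.5086×10^-5 s = 10.5 km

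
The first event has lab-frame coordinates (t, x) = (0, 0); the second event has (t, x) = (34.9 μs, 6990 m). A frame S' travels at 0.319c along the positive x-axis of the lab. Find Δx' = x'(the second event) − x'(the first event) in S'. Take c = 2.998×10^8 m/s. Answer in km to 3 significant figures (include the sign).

Δx' ≈ 3.85 km

γ = 1/√(1 − 0.319²) = 1.0551
Δx' = γ(Δx − vΔt) = 1.0551 × (6990 m − 0.319×(2.998×10^8 m/s)×34.9×10^-6 s)
= 1.0551 × (3652.3 m) = 3.85 km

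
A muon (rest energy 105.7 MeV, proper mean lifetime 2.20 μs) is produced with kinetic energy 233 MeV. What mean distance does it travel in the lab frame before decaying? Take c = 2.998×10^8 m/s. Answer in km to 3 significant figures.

d ≈ 2.01 km

γ = 1 + K/(m₀c²) = 1 + 233/105.7 = 3.2044
β = √(1 − 1/γ²) = 0.95006
Dilated lifetime: γτ₀ = 3.2044 × 2.20 μs = 7.0496 μs
d = βc·γτ₀ = 0.95006 × (2.998×10^8 m/s) × 7.0496×10^-6 s = 2.01 km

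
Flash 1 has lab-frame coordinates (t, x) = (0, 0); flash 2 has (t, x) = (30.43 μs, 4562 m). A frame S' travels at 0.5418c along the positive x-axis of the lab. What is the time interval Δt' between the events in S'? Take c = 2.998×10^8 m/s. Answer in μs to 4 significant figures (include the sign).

Δt' ≈ 26.40 μs

γ = 1/√(1 − 0.5418²) = 1.18976
Δt' = γ(Δt − vΔx/c²) = 1.18976 × (30.43 μs − 0.5418×4562 m / (2.998×10^8 m/s))
= 1.18976 × (22.1855 μs) = 26.40 μs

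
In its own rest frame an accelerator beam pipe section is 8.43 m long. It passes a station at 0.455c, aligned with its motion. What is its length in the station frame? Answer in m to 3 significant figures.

L ≈ 7.51 m

γ = 1/√(1 − 0.455²) = 1.1230
Length contraction: L = L₀/γ = 8.43/1.1230 = 7.51 m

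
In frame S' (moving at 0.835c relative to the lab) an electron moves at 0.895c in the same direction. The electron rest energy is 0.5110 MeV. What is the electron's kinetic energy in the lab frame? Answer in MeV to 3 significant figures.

u_lab = (0.895 + 0.835)/(1 + 0.895×0.835) = 0.990085
γ = 1/√(1 − 0.990085²) = 7.1189
K = (γ − 1)m₀c² = (7.1189 − 1) × 0.5110 = 6.1189 × 0.5110 = 3.13 MeV

K ≈ 3.13 MeV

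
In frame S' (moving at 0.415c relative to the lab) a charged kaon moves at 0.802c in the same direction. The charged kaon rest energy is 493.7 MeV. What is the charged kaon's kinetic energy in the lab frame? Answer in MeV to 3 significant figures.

K ≈ 717 MeV

u_lab = (0.802 + 0.415)/(1 + 0.802×0.415) = 0.913095
γ = 1/√(1 − 0.913095²) = 2.4525
K = (γ − 1)m₀c² = (2.4525 − 1) × 493.7 = 1.4525 × 493.7 = 717 MeV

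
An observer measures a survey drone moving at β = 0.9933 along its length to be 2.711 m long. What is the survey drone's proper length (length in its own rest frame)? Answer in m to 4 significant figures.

L₀ ≈ 23.46 m

γ = 1/√(1 − 0.9933²) = 8.65319
L₀ = γL = 8.65319 × 2.711 = 23.46 m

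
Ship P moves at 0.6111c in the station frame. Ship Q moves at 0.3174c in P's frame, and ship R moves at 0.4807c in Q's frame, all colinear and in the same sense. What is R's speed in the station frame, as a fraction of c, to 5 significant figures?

u ≈ 0.91596c

Compose boost 2: (0.3174 + 0.6111)/(1 + 0.3174×0.6111) = 0.92850/1.193963 = 0.7776622
Compose boost 3: (0.4807 + 0.7776622)/(1 + 0.4807×0.7776622) = 1.258362/1.373822 = 0.91596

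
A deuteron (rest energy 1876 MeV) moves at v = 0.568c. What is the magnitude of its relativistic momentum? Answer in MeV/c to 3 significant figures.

p ≈ 1290 MeV/c

γ = 1/√(1 − 0.568²) = 1.2150
p = γβm₀c = 1.2150 × 0.568 × 1876 MeV/c = 1290 MeV/c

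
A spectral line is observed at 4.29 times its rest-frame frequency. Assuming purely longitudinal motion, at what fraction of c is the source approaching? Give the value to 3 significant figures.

β ≈ 0.897

f_obs/f_src = √((1+β)/(1−β)) = 4.29  ⇒  (1+β)/(1−β) = 18.404
β = |1 − D²|/(1 + D²) = |1 − 18.404|/(1 + 18.404) = 0.897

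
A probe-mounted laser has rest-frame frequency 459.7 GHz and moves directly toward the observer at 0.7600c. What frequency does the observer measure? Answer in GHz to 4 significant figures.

Relativistic Doppler: f_obs = f_src √((1+β)/(1−β))
= 459.7 × √(1.76000/0.240000) = 459.7 × 2.70801 = 1245 GHz

f_obs ≈ 1245 GHz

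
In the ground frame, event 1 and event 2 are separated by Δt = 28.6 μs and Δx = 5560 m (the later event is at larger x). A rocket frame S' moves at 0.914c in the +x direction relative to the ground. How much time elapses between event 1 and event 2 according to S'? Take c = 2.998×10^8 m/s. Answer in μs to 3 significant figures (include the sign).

Δt' ≈ 28.7 μs

γ = 1/√(1 − 0.914²) = 2.4648
Δt' = γ(Δt − vΔx/c²) = 2.4648 × (28.6 μs − 0.914×5560 m / (2.998×10^8 m/s))
= 2.4648 × (11.649 μs) = 28.7 μs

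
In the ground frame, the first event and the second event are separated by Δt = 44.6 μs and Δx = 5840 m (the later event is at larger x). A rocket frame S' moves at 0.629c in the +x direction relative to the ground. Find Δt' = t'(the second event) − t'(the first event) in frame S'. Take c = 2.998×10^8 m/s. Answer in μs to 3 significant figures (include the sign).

γ = 1/√(1 − 0.629²) = 1.2863
Δt' = γ(Δt − vΔx/c²) = 1.2863 × (44.6 μs − 0.629×5840 m / (2.998×10^8 m/s))
= 1.2863 × (32.347 μs) = 41.6 μs

Δt' ≈ 41.6 μs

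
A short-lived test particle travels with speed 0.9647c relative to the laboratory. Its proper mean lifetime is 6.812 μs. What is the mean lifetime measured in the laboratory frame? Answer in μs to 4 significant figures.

Δt ≈ 25.87 μs

γ = 1/√(1 − 0.9647²) = 3.79721
Time dilation: Δt = γτ₀ = 3.79721 × 6.812 μs = 25.87 μs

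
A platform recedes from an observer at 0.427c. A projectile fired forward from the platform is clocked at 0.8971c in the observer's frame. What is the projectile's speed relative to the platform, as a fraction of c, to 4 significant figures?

u' ≈ 0.7620c

Inverse velocity addition: u' = (u − v)/(1 − uv/c²)
= (0.8971 − 0.427)/(1 − 0.8971×0.427) = 0.4701/0.616938 = 0.7620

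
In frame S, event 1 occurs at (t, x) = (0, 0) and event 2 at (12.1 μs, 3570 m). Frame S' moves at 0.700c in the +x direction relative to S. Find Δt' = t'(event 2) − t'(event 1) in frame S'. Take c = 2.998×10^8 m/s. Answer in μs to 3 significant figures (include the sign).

Δt' ≈ 5.27 μs

γ = 1/√(1 − 0.700²) = 1.4003
Δt' = γ(Δt − vΔx/c²) = 1.4003 × (12.1 μs − 0.700×3570 m / (2.998×10^8 m/s))
= 1.4003 × (3.7644 μs) = 5.27 μs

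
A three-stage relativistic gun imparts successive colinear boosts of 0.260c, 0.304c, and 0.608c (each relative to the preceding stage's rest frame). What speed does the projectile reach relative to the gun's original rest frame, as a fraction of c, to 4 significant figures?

Compose boost 2: (0.304 + 0.260)/(1 + 0.304×0.260) = 0.5640/1.07904 = 0.522687
Compose boost 3: (0.608 + 0.522687)/(1 + 0.608×0.522687) = 1.13069/1.31779 = 0.8580

u ≈ 0.8580c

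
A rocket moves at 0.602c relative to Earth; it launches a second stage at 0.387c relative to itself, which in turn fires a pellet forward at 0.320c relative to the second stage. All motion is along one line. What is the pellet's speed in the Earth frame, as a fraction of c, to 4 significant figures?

u ≈ 0.8929c

Compose boost 2: (0.387 + 0.602)/(1 + 0.387×0.602) = 0.9890/1.23297 = 0.802126
Compose boost 3: (0.320 + 0.802126)/(1 + 0.320×0.802126) = 1.12213/1.25668 = 0.8929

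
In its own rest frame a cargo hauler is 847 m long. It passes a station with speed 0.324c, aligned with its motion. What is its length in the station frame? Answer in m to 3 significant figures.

L ≈ 801 m

γ = 1/√(1 − 0.324²) = 1.0570
Length contraction: L = L₀/γ = 847/1.0570 = 801 m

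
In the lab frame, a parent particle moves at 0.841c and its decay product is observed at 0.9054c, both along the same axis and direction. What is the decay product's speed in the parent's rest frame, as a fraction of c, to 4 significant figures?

Inverse velocity addition: u' = (u − v)/(1 − uv/c²)
= (0.9054 − 0.841)/(1 − 0.9054×0.841) = 0.06440/0.238559 = 0.2700

u' ≈ 0.2700c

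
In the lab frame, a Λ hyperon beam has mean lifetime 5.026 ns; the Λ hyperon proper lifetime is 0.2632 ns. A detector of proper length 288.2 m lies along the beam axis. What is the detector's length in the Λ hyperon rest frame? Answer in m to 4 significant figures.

Time dilation ⇒ γ = Δt/τ₀ = 5.026/0.2632 = 19.0957
Length contraction: L = L₀/γ = 288.2/19.0957 = 15.09 m

L ≈ 15.09 m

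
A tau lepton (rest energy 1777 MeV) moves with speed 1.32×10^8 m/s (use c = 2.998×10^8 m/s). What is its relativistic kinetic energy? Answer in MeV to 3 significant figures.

K ≈ 202 MeV

β = v/c = 1.32×10^8 / 2.998×10^8 = 0.44029
γ = 1/√(1 − 0.44029²) = 1.1138
K = (γ − 1)m₀c² = (1.1138 − 1) × 1777 MeV = 0.11377 × 1777 MeV = 202 MeV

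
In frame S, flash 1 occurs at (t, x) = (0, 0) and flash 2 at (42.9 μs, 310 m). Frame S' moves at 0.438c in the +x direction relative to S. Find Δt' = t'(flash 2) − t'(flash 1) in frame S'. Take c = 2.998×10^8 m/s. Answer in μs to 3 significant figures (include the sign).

Δt' ≈ 47.2 μs

γ = 1/√(1 − 0.438²) = 1.1124
Δt' = γ(Δt − vΔx/c²) = 1.1124 × (42.9 μs − 0.438×310 m / (2.998×10^8 m/s))
= 1.1124 × (42.447 μs) = 47.2 μs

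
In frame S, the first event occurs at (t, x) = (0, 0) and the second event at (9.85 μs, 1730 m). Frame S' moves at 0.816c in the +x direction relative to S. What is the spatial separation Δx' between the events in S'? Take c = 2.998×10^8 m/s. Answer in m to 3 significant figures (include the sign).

Δx' ≈ -1180 m

γ = 1/√(1 − 0.816²) = 1.7299
Δx' = γ(Δx − vΔt) = 1.7299 × (1730 m − 0.816×(2.998×10^8 m/s)×9.85×10^-6 s)
= 1.7299 × (-679.67 m) = -1180 m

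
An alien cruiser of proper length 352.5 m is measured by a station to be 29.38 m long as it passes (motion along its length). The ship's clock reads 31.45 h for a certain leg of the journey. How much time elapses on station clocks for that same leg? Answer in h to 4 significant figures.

Length contraction ⇒ γ = L₀/L = 352.5/29.38 = 11.9980
Time dilation: Δt = γτ₀ = 11.9980 × 31.45 h = 377.3 h

Δt ≈ 377.3 h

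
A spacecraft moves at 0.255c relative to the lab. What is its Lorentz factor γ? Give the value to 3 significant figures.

γ = 1/√(1 − β²) = 1/√(1 − 0.255²) = 1/√(0.93498) = 1.03

γ ≈ 1.03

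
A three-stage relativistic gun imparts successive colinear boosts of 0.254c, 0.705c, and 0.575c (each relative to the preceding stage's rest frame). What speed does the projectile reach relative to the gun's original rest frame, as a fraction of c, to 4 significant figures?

Compose boost 2: (0.705 + 0.254)/(1 + 0.705×0.254) = 0.9590/1.17907 = 0.813353
Compose boost 3: (0.575 + 0.813353)/(1 + 0.575×0.813353) = 1.38835/1.46768 = 0.9460

u ≈ 0.9460c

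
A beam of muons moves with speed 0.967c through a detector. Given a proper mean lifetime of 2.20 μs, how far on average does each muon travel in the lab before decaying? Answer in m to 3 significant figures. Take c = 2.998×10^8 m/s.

γ = 1/√(1 − 0.967²) = 3.9250
Dilated lifetime: Δt = γτ₀ = 3.9250 × 2.20 μs = 8.6350 μs
d = vΔt = 0.967c × 8.6350 μs = 2.8991×10^8 m/s × 8.6350×10^-6 s = 2500 m

d ≈ 2500 m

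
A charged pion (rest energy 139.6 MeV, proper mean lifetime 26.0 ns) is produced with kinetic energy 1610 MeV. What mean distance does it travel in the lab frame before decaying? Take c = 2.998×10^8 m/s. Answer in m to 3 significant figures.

d ≈ 97.4 m

γ = 1 + K/(m₀c²) = 1 + 1610/139.6 = 12.533
β = √(1 − 1/γ²) = 0.99681
Dilated lifetime: γτ₀ = 12.533 × 26.0 ns = 325.86 ns
d = βc·γτ₀ = 0.99681 × (2.998×10^8 m/s) × 3.2586×10^-7 s = 97.4 m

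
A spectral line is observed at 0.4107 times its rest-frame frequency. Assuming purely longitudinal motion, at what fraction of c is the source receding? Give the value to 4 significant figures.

f_obs/f_src = √((1−β)/(1+β)) = 0.4107  ⇒  (1−β)/(1+β) = 0.168674
β = |1 − D²|/(1 + D²) = |1 − 0.168674|/(1 + 0.168674) = 0.7113

β ≈ 0.7113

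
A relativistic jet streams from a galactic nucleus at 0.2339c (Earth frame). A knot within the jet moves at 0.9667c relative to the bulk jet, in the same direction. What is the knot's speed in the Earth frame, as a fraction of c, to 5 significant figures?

Relativistic velocity addition: u = (u' + v)/(1 + u'v/c²)
= (0.9667 + 0.2339)/(1 + 0.9667×0.2339) = 1.2006/1.226111 = 0.97919

u ≈ 0.97919c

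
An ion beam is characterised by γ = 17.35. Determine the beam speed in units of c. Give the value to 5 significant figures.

β ≈ 0.99834

β = √(1 − 1/γ²) = √(1 − 1/17.35²) = √(0.9966780) = 0.99834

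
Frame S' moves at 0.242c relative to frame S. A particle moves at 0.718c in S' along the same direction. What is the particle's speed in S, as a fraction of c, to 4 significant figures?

u ≈ 0.8179c

Relativistic velocity addition: u = (u' + v)/(1 + u'v/c²)
= (0.718 + 0.242)/(1 + 0.718×0.242) = 0.9600/1.17376 = 0.8179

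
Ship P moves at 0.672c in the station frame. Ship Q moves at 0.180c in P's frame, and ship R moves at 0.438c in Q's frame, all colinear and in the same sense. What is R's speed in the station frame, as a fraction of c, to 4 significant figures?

Compose boost 2: (0.180 + 0.672)/(1 + 0.180×0.672) = 0.8520/1.12096 = 0.760063
Compose boost 3: (0.438 + 0.760063)/(1 + 0.438×0.760063) = 1.19806/1.33291 = 0.8988

u ≈ 0.8988c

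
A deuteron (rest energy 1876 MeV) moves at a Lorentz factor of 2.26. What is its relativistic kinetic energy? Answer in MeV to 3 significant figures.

K ≈ 2360 MeV

γ = 2.26 (given)
K = (γ − 1)m₀c² = (2.26 − 1) × 1876 MeV = 1.2600 × 1876 MeV = 2360 MeV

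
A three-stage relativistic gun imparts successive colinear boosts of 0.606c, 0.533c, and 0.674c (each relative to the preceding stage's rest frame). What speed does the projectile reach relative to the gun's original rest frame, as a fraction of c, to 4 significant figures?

u ≈ 0.9713c

Compose boost 2: (0.533 + 0.606)/(1 + 0.533×0.606) = 1.139/1.32300 = 0.860923
Compose boost 3: (0.674 + 0.860923)/(1 + 0.674×0.860923) = 1.53492/1.58026 = 0.9713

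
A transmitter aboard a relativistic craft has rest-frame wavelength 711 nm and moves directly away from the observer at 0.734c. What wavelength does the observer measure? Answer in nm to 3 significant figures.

Relativistic Doppler: λ_obs = λ_src √((1+β)/(1−β))
= 711 × √(1.7340/0.26600) = 711 × 2.5532 = 1820 nm

λ_obs ≈ 1820 nm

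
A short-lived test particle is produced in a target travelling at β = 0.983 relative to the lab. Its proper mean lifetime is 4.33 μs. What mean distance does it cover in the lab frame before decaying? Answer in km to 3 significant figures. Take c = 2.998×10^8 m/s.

d ≈ 6.95 km

γ = 1/√(1 − 0.983²) = 5.4465
Dilated lifetime: Δt = γτ₀ = 5.4465 × 4.33 μs = 23.583 μs
d = vΔt = 0.983c × 23.583 μs = 2.9470×10^8 m/s × 2.3583×10^-5 s = 6.95 km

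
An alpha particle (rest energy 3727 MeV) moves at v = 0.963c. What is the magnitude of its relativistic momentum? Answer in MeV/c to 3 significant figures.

p ≈ 13300 MeV/c

γ = 1/√(1 − 0.963²) = 3.7106
p = γβm₀c = 3.7106 × 0.963 × 3727 MeV/c = 13300 MeV/c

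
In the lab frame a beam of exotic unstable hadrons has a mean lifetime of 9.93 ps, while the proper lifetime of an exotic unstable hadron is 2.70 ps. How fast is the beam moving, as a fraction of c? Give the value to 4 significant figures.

β ≈ 0.9623

γ = Δt/τ₀ = 9.93/2.70 = 3.67778
β = √(1 − 1/γ²) = √(1 − 1/3.67778²) = 0.9623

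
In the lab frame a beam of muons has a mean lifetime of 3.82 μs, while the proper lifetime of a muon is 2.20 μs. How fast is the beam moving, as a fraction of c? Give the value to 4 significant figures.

γ = Δt/τ₀ = 3.82/2.20 = 1.73636
β = √(1 − 1/γ²) = √(1 − 1/1.73636²) = 0.8175

β ≈ 0.8175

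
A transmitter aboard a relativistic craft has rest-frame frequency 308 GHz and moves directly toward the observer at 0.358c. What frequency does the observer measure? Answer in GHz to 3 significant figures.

f_obs ≈ 448 GHz

Relativistic Doppler: f_obs = f_src √((1+β)/(1−β))
= 308 × √(1.3580/0.64200) = 308 × 1.4544 = 448 GHz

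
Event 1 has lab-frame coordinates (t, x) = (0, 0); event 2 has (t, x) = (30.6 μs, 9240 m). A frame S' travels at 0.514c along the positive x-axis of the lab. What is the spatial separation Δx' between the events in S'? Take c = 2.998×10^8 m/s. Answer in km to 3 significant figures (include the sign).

Δx' ≈ 5.27 km

γ = 1/√(1 − 0.514²) = 1.1658
Δx' = γ(Δx − vΔt) = 1.1658 × (9240 m − 0.514×(2.998×10^8 m/s)×30.6×10^-6 s)
= 1.1658 × (4524.6 m) = 5.27 km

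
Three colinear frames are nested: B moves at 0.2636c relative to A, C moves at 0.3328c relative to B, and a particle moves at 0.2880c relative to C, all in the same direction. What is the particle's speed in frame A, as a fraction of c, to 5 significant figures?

u ≈ 0.72225c

Compose boost 2: (0.3328 + 0.2636)/(1 + 0.3328×0.2636) = 0.59640/1.087726 = 0.5482998
Compose boost 3: (0.2880 + 0.5482998)/(1 + 0.2880×0.5482998) = 0.8362998/1.157910 = 0.72225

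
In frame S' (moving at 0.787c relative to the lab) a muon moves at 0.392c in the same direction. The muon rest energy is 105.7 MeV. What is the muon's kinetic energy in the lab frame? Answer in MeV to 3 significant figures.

u_lab = (0.392 + 0.787)/(1 + 0.392×0.787) = 0.901029
γ = 1/√(1 − 0.901029²) = 2.3054
K = (γ − 1)m₀c² = (2.3054 − 1) × 105.7 = 1.3054 × 105.7 = 138 MeV

K ≈ 138 MeV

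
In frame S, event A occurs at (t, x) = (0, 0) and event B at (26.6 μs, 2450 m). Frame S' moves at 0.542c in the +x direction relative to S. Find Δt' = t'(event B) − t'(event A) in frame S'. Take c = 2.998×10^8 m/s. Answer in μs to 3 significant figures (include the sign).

γ = 1/√(1 − 0.542²) = 1.1899
Δt' = γ(Δt − vΔx/c²) = 1.1899 × (26.6 μs − 0.542×2450 m / (2.998×10^8 m/s))
= 1.1899 × (22.171 μs) = 26.4 μs

Δt' ≈ 26.4 μs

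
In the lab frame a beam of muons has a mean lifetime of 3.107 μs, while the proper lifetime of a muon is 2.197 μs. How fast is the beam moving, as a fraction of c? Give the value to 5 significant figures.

β ≈ 0.70710

γ = Δt/τ₀ = 3.107/2.197 = 1.414201
β = √(1 − 1/γ²) = √(1 − 1/1.414201²) = 0.70710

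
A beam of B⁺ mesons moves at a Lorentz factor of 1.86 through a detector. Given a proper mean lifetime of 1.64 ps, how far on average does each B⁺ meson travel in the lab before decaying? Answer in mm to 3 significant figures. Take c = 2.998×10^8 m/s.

β = √(1 − 1/γ²) = √(1 − 1/1.86²) = 0.84318
Dilated lifetime: Δt = γτ₀ = 1.86 × 1.64 ps = 3.0504 ps
d = vΔt = 0.84318c × 3.0504 ps = 2.5278×10^8 m/s × 3.0504×10^-12 s = 0.771 mm

d ≈ 0.771 mm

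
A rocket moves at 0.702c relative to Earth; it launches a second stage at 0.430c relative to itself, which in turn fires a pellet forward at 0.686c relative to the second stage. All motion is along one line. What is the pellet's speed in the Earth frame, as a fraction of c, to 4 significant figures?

Compose boost 2: (0.430 + 0.702)/(1 + 0.430×0.702) = 1.132/1.30186 = 0.869525
Compose boost 3: (0.686 + 0.869525)/(1 + 0.686×0.869525) = 1.55553/1.59649 = 0.9743

u ≈ 0.9743c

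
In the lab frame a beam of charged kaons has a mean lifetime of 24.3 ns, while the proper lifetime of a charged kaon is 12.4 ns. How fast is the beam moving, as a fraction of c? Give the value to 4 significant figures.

β ≈ 0.8600

γ = Δt/τ₀ = 24.3/12.4 = 1.95968
β = √(1 − 1/γ²) = √(1 − 1/1.95968²) = 0.8600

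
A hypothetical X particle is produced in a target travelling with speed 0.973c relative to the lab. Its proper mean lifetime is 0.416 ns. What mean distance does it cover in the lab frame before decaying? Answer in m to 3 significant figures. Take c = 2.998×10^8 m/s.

γ = 1/√(1 − 0.973²) = 4.3327
Dilated lifetime: Δt = γτ₀ = 4.3327 × 0.416 ns = 1.8024 ns
d = vΔt = 0.973c × 1.8024 ns = 2.9171×10^8 m/s × 1.8024×10^-9 s = 0.526 m

d ≈ 0.526 m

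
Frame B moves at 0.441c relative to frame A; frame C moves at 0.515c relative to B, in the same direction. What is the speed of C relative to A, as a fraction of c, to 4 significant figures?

Compose boost 2: (0.515 + 0.441)/(1 + 0.515×0.441) = 0.9560/1.22711 = 0.7791

u ≈ 0.7791c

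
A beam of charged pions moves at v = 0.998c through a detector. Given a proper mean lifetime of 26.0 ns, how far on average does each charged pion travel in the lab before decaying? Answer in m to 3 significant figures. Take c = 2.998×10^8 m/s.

d ≈ 123 m

γ = 1/√(1 − 0.998²) = 15.819
Dilated lifetime: Δt = γτ₀ = 15.819 × 26.0 ns = 411.30 ns
d = vΔt = 0.998c × 411.30 ns = 2.9920×10^8 m/s × 4.1130×10^-7 s = 123 m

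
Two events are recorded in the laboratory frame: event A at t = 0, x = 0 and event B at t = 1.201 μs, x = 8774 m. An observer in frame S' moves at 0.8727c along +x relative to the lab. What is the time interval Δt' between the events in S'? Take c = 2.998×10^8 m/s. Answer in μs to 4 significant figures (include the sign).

Δt' ≈ -49.85 μs

γ = 1/√(1 − 0.8727²) = 2.04810
Δt' = γ(Δt − vΔx/c²) = 2.04810 × (1.201 μs − 0.8727×8774 m / (2.998×10^8 m/s))
= 2.04810 × (-24.3396 μs) = -49.85 μs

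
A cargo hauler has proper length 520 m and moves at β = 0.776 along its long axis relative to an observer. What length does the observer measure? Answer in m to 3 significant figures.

γ = 1/√(1 − 0.776²) = 1.5855
Length contraction: L = L₀/γ = 520/1.5855 = 328 m

L ≈ 328 m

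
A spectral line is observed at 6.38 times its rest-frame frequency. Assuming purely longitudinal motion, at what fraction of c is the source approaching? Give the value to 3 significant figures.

β ≈ 0.952

f_obs/f_src = √((1+β)/(1−β)) = 6.38  ⇒  (1+β)/(1−β) = 40.704
β = |1 − D²|/(1 + D²) = |1 − 40.704|/(1 + 40.704) = 0.952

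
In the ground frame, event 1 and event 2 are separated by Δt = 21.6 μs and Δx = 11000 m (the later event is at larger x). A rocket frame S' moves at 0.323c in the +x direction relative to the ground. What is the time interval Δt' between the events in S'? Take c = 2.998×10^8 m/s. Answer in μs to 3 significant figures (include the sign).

γ = 1/√(1 − 0.323²) = 1.0566
Δt' = γ(Δt − vΔx/c²) = 1.0566 × (21.6 μs − 0.323×11000 m / (2.998×10^8 m/s))
= 1.0566 × (9.7488 μs) = 10.3 μs

Δt' ≈ 10.3 μs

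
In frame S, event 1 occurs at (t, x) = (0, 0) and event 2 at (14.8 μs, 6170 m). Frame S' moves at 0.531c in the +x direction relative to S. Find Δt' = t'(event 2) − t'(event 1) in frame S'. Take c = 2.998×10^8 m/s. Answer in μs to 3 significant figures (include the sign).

γ = 1/√(1 − 0.531²) = 1.1801
Δt' = γ(Δt − vΔx/c²) = 1.1801 × (14.8 μs − 0.531×6170 m / (2.998×10^8 m/s))
= 1.1801 × (3.8718 μs) = 4.57 μs

Δt' ≈ 4.57 μs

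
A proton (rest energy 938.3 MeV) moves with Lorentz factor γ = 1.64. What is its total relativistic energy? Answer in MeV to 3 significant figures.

γ = 1.64 (given)
E = γm₀c² = 1.64 × 938.3 MeV = 1540 MeV

E ≈ 1540 MeV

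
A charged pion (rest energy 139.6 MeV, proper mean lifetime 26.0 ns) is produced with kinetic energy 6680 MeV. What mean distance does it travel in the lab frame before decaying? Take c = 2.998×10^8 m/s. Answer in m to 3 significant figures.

γ = 1 + K/(m₀c²) = 1 + 6680/139.6 = 48.851
β = √(1 − 1/γ²) = 0.99979
Dilated lifetime: γτ₀ = 48.851 × 26.0 ns = 1270.1 ns
d = βc·γτ₀ = 0.99979 × (2.998×10^8 m/s) × 1.2701×10^-6 s = 381 m

d ≈ 381 m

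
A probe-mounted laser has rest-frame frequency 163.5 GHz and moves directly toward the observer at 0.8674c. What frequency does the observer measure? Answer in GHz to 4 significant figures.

f_obs ≈ 613.6 GHz

Relativistic Doppler: f_obs = f_src √((1+β)/(1−β))
= 163.5 × √(1.86740/0.132600) = 163.5 × 3.75273 = 613.6 GHz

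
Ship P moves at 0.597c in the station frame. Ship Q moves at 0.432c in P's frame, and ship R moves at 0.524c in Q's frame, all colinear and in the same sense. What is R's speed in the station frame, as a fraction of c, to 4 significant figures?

u ≈ 0.9394c

Compose boost 2: (0.432 + 0.597)/(1 + 0.432×0.597) = 1.029/1.25790 = 0.818027
Compose boost 3: (0.524 + 0.818027)/(1 + 0.524×0.818027) = 1.34203/1.42865 = 0.9394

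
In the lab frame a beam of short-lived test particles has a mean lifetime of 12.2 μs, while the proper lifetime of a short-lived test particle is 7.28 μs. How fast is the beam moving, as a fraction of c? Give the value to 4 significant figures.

γ = Δt/τ₀ = 12.2/7.28 = 1.67582
β = √(1 − 1/γ²) = √(1 − 1/1.67582²) = 0.8024

β ≈ 0.8024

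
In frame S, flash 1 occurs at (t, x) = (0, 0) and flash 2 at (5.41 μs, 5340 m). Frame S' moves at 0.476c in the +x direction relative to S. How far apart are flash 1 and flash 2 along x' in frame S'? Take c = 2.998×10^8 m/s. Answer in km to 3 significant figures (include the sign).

Δx' ≈ 5.19 km

γ = 1/√(1 − 0.476²) = 1.1371
Δx' = γ(Δx − vΔt) = 1.1371 × (5340 m − 0.476×(2.998×10^8 m/s)×5.41×10^-6 s)
= 1.1371 × (4568.0 m) = 5.19 km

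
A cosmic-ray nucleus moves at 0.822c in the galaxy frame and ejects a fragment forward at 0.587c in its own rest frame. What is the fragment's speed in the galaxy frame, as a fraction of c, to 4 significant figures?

u ≈ 0.9504c

Compose boost 2: (0.587 + 0.822)/(1 + 0.587×0.822) = 1.409/1.48251 = 0.9504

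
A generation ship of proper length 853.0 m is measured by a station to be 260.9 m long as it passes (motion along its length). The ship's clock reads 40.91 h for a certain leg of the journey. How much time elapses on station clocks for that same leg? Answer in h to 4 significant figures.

Δt ≈ 133.8 h

Length contraction ⇒ γ = L₀/L = 853.0/260.9 = 3.26945
Time dilation: Δt = γτ₀ = 3.26945 × 40.91 h = 133.8 h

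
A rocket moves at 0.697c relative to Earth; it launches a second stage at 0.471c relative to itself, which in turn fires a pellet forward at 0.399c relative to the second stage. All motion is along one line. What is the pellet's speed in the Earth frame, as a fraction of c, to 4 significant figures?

Compose boost 2: (0.471 + 0.697)/(1 + 0.471×0.697) = 1.168/1.32829 = 0.879328
Compose boost 3: (0.399 + 0.879328)/(1 + 0.399×0.879328) = 1.27833/1.35085 = 0.9463

u ≈ 0.9463c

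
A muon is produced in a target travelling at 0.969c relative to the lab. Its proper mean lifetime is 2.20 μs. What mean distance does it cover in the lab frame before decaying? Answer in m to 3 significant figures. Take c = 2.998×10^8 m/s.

γ = 1/√(1 − 0.969²) = 4.0476
Dilated lifetime: Δt = γτ₀ = 4.0476 × 2.20 μs = 8.9047 μs
d = vΔt = 0.969c × 8.9047 μs = 2.9051×10^8 m/s × 8.9047×10^-6 s = 2590 m

d ≈ 2590 m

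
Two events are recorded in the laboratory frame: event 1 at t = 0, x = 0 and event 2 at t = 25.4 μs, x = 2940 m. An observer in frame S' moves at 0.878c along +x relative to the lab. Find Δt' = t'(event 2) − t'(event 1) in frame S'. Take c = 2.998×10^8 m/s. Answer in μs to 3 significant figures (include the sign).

γ = 1/√(1 − 0.878²) = 2.0892
Δt' = γ(Δt − vΔx/c²) = 2.0892 × (25.4 μs − 0.878×2940 m / (2.998×10^8 m/s))
= 2.0892 × (16.790 μs) = 35.1 μs

Δt' ≈ 35.1 μs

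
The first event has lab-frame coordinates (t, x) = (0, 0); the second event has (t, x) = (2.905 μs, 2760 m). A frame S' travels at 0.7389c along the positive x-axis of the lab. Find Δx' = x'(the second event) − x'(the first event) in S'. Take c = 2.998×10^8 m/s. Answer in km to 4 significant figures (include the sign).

Δx' ≈ 3.141 km

γ = 1/√(1 − 0.7389²) = 1.48409
Δx' = γ(Δx − vΔt) = 1.48409 × (2760 m − 0.7389×(2.998×10^8 m/s)×2.905×10^-6 s)
= 1.48409 × (2116.48 m) = 3.141 km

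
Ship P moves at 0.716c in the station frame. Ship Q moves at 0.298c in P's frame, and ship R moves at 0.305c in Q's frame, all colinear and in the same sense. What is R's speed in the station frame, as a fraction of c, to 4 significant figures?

u ≈ 0.9090c

Compose boost 2: (0.298 + 0.716)/(1 + 0.298×0.716) = 1.014/1.21337 = 0.835690
Compose boost 3: (0.305 + 0.835690)/(1 + 0.305×0.835690) = 1.14069/1.25489 = 0.9090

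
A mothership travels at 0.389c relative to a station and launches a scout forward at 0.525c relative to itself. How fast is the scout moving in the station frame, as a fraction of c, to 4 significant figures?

u ≈ 0.7590c

Compose boost 2: (0.525 + 0.389)/(1 + 0.525×0.389) = 0.9140/1.20423 = 0.7590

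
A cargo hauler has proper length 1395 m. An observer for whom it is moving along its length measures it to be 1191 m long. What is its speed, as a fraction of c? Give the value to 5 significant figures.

β ≈ 0.52066

γ = L₀/L = 1395/1191 = 1.171285
β = √(1 − 1/γ²) = 0.52066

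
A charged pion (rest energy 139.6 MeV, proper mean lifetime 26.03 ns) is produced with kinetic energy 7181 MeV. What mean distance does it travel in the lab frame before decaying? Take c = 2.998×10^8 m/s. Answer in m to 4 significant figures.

d ≈ 409.2 m

γ = 1 + K/(m₀c²) = 1 + 7181/139.6 = 52.4398
β = √(1 − 1/γ²) = 0.999818
Dilated lifetime: γτ₀ = 52.4398 × 26.03 ns = 1365.01 ns
d = βc·γτ₀ = 0.999818 × (2.998×10^8 m/s) × 1.36501×10^-6 s = 409.2 m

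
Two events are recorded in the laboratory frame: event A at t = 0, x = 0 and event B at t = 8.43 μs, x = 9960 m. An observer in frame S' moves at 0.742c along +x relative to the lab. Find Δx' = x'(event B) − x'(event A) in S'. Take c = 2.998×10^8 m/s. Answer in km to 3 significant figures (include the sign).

Δx' ≈ 12.1 km

γ = 1/√(1 − 0.742²) = 1.4916
Δx' = γ(Δx − vΔt) = 1.4916 × (9960 m − 0.742×(2.998×10^8 m/s)×8.43×10^-6 s)
= 1.4916 × (8084.7 m) = 12.1 km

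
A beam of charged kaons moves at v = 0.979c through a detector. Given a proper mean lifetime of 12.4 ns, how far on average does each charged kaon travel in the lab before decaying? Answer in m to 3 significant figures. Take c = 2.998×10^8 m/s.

d ≈ 17.9 m

γ = 1/√(1 − 0.979²) = 4.9053
Dilated lifetime: Δt = γτ₀ = 4.9053 × 12.4 ns = 60.826 ns
d = vΔt = 0.979c × 60.826 ns = 2.9350×10^8 m/s × 6.0826×10^-8 s = 17.9 m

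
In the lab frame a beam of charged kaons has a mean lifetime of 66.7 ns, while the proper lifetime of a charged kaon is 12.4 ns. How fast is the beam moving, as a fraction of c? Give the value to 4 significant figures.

γ = Δt/τ₀ = 66.7/12.4 = 5.37903
β = √(1 − 1/γ²) = √(1 − 1/5.37903²) = 0.9826

β ≈ 0.9826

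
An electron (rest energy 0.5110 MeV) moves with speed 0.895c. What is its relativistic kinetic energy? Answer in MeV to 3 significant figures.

K ≈ 0.635 MeV

γ = 1/√(1 − 0.895²) = 2.2418
K = (γ − 1)m₀c² = (2.2418 − 1) × 0.5110 MeV = 1.2418 × 0.5110 MeV = 0.635 MeV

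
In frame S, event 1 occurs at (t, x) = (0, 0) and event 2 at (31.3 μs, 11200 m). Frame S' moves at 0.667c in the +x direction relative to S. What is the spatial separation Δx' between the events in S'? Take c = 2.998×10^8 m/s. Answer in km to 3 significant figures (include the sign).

Δx' ≈ 6.63 km

γ = 1/√(1 − 0.667²) = 1.3422
Δx' = γ(Δx − vΔt) = 1.3422 × (11200 m − 0.667×(2.998×10^8 m/s)×31.3×10^-6 s)
= 1.3422 × (4941.0 m) = 6.63 km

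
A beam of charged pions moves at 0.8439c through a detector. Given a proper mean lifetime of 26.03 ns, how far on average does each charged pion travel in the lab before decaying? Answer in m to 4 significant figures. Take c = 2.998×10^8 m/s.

γ = 1/√(1 − 0.8439²) = 1.86393
Dilated lifetime: Δt = γτ₀ = 1.86393 × 26.03 ns = 48.5181 ns
d = vΔt = 0.8439c × 48.5181 ns = 2.53001×10^8 m/s × 4.85181×10^-8 s = 12.28 m

d ≈ 12.28 m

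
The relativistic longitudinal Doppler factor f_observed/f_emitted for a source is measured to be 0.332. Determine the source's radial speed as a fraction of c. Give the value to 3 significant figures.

f_obs/f_src = √((1−β)/(1+β)) = 0.332  ⇒  (1−β)/(1+β) = 0.11022
β = |1 − D²|/(1 + D²) = |1 − 0.11022|/(1 + 0.11022) = 0.801

β ≈ 0.801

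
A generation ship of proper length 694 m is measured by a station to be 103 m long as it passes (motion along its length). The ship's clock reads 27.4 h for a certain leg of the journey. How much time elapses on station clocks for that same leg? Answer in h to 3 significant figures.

Δt ≈ 185 h

Length contraction ⇒ γ = L₀/L = 694/103 = 6.7379
Time dilation: Δt = γτ₀ = 6.7379 × 27.4 h = 185 h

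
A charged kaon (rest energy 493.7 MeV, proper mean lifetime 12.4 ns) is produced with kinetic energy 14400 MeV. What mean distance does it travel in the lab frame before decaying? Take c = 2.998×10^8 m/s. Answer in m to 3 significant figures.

d ≈ 112 m

γ = 1 + K/(m₀c²) = 1 + 14400/493.7 = 30.168
β = √(1 − 1/γ²) = 0.99945
Dilated lifetime: γτ₀ = 30.168 × 12.4 ns = 374.08 ns
d = βc·γτ₀ = 0.99945 × (2.998×10^8 m/s) × 3.7408×10^-7 s = 112 m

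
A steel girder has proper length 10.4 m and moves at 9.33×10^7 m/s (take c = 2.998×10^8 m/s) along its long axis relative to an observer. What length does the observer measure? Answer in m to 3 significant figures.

β = v/c = 9.33×10^7 / 2.998×10^8 = 0.31121
γ = 1/√(1 − 0.31121²) = 1.0523
Length contraction: L = L₀/γ = 10.4/1.0523 = 9.88 m

L ≈ 9.88 m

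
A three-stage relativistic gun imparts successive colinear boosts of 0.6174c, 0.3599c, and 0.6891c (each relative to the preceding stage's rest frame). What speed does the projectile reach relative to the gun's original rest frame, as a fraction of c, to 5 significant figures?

Compose boost 2: (0.3599 + 0.6174)/(1 + 0.3599×0.6174) = 0.97730/1.222202 = 0.7996222
Compose boost 3: (0.6891 + 0.7996222)/(1 + 0.6891×0.7996222) = 1.488722/1.551020 = 0.95983

u ≈ 0.95983c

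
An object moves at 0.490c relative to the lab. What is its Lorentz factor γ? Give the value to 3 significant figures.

γ = 1/√(1 − β²) = 1/√(1 − 0.490²) = 1/√(0.75990) = 1.15

γ ≈ 1.15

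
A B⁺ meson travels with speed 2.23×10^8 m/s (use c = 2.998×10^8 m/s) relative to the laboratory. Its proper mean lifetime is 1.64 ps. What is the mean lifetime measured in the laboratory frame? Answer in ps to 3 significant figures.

β = v/c = 2.23×10^8 / 2.998×10^8 = 0.74383
γ = 1/√(1 − 0.74383²) = 1.4962
Time dilation: Δt = γτ₀ = 1.4962 × 1.64 ps = 2.45 ps

Δt ≈ 2.45 ps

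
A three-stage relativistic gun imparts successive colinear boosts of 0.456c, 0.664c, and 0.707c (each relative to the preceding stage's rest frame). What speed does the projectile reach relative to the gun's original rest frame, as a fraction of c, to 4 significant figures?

u ≈ 0.9744c

Compose boost 2: (0.664 + 0.456)/(1 + 0.664×0.456) = 1.120/1.30278 = 0.859697
Compose boost 3: (0.707 + 0.859697)/(1 + 0.707×0.859697) = 1.56670/1.60781 = 0.9744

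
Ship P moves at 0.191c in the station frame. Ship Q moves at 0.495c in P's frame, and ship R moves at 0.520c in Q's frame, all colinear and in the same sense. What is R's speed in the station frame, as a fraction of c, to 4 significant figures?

u ≈ 0.8649c

Compose boost 2: (0.495 + 0.191)/(1 + 0.495×0.191) = 0.6860/1.09455 = 0.626744
Compose boost 3: (0.520 + 0.626744)/(1 + 0.520×0.626744) = 1.14674/1.32591 = 0.8649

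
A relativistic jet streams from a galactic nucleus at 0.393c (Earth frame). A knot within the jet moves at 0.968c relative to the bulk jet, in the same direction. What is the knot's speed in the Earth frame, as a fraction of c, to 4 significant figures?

Relativistic velocity addition: u = (u' + v)/(1 + u'v/c²)
= (0.968 + 0.393)/(1 + 0.968×0.393) = 1.361/1.38042 = 0.9859

u ≈ 0.9859c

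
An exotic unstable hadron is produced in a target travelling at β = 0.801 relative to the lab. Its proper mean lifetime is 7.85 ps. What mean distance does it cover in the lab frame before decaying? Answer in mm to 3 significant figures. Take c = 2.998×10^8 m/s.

γ = 1/√(1 − 0.801²) = 1.6704
Dilated lifetime: Δt = γτ₀ = 1.6704 × 7.85 ps = 13.113 ps
d = vΔt = 0.801c × 13.113 ps = 2.4014×10^8 m/s × 1.3113×10^-11 s = 3.15 mm

d ≈ 3.15 mm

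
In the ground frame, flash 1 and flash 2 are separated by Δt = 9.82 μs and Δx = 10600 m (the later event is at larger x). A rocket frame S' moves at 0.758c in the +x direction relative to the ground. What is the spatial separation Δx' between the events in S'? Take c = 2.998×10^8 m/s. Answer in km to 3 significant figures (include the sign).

γ = 1/√(1 − 0.758²) = 1.5331
Δx' = γ(Δx − vΔt) = 1.5331 × (10600 m − 0.758×(2.998×10^8 m/s)×9.82×10^-6 s)
= 1.5331 × (8368.4 m) = 12.8 km

Δx' ≈ 12.8 km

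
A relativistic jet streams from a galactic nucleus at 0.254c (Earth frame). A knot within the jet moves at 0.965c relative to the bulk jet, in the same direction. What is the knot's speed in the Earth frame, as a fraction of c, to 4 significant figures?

u ≈ 0.9790c

Relativistic velocity addition: u = (u' + v)/(1 + u'v/c²)
= (0.965 + 0.254)/(1 + 0.965×0.254) = 1.219/1.24511 = 0.9790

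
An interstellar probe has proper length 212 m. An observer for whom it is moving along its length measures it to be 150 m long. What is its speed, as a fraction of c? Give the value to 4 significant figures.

γ = L₀/L = 212/150 = 1.41333
β = √(1 − 1/γ²) = 0.7067

β ≈ 0.7067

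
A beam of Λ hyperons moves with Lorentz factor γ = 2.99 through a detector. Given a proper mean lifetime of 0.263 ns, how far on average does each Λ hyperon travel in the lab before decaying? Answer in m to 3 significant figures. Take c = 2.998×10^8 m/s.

d ≈ 0.222 m

β = √(1 − 1/γ²) = √(1 − 1/2.99²) = 0.94241
Dilated lifetime: Δt = γτ₀ = 2.99 × 0.263 ns = 0.78637 ns
d = vΔt = 0.94241c × 0.78637 ns = 2.8254×10^8 m/s × 7.8637×10^-10 s = 0.222 m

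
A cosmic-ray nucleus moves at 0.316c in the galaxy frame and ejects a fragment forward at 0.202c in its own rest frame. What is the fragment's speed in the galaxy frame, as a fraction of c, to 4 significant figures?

Compose boost 2: (0.202 + 0.316)/(1 + 0.202×0.316) = 0.5180/1.06383 = 0.4869

u ≈ 0.4869c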